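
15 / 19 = 0.79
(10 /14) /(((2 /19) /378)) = 2565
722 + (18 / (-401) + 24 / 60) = 1448322 / 2005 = 722.36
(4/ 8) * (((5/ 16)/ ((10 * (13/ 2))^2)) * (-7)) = -7/ 27040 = -0.00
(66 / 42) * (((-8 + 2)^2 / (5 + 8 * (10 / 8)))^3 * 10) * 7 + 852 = 59316 / 25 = 2372.64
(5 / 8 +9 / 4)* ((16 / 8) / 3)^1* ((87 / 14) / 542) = 667 / 30352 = 0.02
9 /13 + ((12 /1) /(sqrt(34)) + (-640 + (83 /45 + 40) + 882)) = 6 * sqrt(34) /17 + 166454 /585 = 286.59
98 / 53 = 1.85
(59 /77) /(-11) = -59 /847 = -0.07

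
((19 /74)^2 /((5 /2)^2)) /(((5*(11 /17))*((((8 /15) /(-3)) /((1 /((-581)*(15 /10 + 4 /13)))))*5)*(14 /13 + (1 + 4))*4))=9334377 /64972145854000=0.00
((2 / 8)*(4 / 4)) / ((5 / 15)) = 3 / 4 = 0.75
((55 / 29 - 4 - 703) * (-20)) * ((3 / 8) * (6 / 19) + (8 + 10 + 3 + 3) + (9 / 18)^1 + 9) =261223200 / 551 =474089.29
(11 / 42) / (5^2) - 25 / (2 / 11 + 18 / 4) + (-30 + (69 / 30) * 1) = -33.03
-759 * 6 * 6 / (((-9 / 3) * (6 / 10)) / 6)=91080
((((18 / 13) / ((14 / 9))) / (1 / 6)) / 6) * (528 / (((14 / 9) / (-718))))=-138183408 / 637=-216928.43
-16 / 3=-5.33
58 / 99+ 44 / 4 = 1147 / 99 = 11.59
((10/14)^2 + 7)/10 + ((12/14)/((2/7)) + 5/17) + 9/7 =22203/4165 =5.33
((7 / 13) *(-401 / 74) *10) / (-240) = 2807 / 23088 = 0.12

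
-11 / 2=-5.50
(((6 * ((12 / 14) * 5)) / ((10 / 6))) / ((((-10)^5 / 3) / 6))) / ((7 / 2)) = -243 / 306250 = -0.00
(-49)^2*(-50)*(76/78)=-4561900/39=-116971.79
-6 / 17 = -0.35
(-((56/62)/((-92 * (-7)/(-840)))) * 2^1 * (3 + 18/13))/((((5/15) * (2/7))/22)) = 2386.51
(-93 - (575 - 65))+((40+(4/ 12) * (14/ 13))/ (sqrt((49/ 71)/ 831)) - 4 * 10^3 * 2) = -8603+1574 * sqrt(59001)/ 273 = -7202.54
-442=-442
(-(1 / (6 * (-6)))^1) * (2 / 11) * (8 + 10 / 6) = 29 / 594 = 0.05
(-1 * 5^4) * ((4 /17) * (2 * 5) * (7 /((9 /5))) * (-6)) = 1750000 /51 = 34313.73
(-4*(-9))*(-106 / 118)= -1908 / 59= -32.34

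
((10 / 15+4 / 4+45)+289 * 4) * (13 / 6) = 23452 / 9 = 2605.78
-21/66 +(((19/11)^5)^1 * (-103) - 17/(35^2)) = -624974604959/394574950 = -1583.92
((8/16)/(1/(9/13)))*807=7263/26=279.35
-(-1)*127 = 127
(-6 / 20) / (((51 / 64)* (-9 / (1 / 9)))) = 32 / 6885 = 0.00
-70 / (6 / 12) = -140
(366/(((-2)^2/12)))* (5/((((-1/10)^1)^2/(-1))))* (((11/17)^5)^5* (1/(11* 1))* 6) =-5.62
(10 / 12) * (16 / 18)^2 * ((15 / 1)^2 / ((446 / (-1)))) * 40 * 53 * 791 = -3353840000 / 6021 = -557023.75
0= 0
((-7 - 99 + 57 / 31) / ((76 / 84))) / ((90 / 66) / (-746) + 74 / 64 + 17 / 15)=-133545756960 / 2653796633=-50.32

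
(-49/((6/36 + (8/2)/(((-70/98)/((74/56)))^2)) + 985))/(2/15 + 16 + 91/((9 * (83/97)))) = -54904500/31282093201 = -0.00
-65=-65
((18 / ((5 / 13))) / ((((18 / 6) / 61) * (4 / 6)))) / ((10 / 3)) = 21411 / 50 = 428.22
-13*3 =-39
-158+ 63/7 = -149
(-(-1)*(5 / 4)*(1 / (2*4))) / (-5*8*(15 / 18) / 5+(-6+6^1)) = -3 / 128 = -0.02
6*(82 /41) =12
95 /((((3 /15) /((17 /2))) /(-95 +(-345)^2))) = 480179875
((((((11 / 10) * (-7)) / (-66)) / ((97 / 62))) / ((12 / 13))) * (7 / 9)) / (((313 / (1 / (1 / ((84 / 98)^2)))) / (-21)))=-2821 / 910830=-0.00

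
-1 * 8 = -8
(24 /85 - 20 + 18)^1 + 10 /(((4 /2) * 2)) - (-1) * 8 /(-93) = 11009 /15810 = 0.70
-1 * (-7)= 7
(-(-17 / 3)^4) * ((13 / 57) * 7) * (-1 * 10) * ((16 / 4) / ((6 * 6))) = 76004110 / 41553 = 1829.09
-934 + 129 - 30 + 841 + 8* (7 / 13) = 134 / 13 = 10.31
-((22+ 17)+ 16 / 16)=-40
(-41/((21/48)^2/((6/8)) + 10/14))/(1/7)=-385728/1303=-296.03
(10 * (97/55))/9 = 194/99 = 1.96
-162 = -162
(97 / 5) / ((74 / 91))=8827 / 370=23.86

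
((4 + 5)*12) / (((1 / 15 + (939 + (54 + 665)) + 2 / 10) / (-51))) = -41310 / 12437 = -3.32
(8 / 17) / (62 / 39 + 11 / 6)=208 / 1513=0.14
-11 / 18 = -0.61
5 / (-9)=-5 / 9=-0.56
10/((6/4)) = 20/3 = 6.67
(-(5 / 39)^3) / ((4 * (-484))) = 125 / 114841584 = 0.00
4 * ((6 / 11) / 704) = 3 / 968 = 0.00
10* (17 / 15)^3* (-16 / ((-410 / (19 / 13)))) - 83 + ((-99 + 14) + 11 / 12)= -1196273917 / 7195500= -166.25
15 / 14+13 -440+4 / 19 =-113241 / 266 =-425.72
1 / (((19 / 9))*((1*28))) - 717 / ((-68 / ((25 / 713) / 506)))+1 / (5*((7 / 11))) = 0.33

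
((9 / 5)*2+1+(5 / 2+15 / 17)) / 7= 1357 / 1190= 1.14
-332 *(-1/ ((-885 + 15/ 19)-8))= -1577/ 4238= -0.37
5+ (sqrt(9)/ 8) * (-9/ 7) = 253/ 56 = 4.52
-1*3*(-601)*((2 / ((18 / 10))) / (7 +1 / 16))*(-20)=-1923200 / 339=-5673.16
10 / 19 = 0.53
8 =8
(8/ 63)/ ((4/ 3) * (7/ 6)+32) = 4/ 1057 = 0.00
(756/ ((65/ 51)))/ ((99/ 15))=12852/ 143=89.87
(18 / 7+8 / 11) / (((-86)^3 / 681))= -86487 / 24488156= -0.00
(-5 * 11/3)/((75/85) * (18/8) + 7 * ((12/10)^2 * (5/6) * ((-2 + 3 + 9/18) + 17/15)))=-93500/122937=-0.76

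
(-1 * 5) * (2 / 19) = -10 / 19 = -0.53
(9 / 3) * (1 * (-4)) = -12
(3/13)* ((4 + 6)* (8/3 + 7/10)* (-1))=-101/13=-7.77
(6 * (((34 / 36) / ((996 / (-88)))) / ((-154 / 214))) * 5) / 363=18190 / 1898127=0.01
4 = 4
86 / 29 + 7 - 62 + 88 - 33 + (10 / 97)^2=812074 / 272861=2.98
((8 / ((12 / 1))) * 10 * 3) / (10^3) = 1 / 50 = 0.02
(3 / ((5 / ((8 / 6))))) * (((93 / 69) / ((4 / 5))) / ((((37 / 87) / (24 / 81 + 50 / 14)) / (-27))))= -1971507 / 5957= -330.96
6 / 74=3 / 37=0.08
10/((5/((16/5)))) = 32/5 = 6.40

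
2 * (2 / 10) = 2 / 5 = 0.40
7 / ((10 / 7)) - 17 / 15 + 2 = 173 / 30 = 5.77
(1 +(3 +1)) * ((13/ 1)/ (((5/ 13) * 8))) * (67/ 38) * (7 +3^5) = 1415375/ 152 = 9311.68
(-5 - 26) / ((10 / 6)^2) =-279 / 25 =-11.16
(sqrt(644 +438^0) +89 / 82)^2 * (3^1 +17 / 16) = 5785 * sqrt(645) / 656 +282418565 / 107584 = 2849.06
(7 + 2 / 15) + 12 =287 / 15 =19.13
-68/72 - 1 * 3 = -71/18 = -3.94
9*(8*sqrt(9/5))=216*sqrt(5)/5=96.60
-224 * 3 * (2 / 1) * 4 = -5376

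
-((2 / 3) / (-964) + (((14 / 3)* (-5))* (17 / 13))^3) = 812246657773 / 28591758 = 28408.42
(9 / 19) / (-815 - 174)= -9 / 18791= -0.00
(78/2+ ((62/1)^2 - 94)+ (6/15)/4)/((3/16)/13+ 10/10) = 3940664/1055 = 3735.23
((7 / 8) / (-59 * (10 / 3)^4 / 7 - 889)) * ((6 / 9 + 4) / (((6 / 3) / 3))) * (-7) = 194481 / 8752504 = 0.02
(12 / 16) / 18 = 1 / 24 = 0.04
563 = 563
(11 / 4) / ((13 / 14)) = 77 / 26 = 2.96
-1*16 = -16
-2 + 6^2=34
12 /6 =2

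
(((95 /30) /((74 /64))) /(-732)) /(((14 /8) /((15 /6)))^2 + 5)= -7600 /11151837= -0.00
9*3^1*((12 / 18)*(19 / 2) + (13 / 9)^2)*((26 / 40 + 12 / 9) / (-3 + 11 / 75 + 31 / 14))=-129115 / 183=-705.55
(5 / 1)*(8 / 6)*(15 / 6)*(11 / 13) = 550 / 39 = 14.10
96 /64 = 3 /2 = 1.50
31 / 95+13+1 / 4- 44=-11561 / 380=-30.42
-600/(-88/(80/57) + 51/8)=8000/751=10.65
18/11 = 1.64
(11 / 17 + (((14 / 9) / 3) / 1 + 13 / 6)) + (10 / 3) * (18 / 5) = 14075 / 918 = 15.33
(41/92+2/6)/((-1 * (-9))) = 215/2484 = 0.09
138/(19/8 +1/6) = 54.30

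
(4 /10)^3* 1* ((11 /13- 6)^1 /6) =-0.05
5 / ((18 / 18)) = 5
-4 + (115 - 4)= 107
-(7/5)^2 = -49/25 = -1.96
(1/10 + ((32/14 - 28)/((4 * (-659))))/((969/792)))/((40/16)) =1608799/37249975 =0.04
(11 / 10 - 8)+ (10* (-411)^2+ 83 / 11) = 185813171 / 110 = 1689210.65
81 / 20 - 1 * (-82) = 1721 / 20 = 86.05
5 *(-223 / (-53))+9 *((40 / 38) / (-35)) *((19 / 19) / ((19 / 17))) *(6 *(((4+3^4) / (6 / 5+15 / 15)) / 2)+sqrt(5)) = -10362245 / 1473241 - 612 *sqrt(5) / 2527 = -7.58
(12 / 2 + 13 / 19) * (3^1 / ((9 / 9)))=381 / 19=20.05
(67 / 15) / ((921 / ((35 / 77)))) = 67 / 30393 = 0.00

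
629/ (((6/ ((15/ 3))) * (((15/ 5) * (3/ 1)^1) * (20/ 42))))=4403/ 36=122.31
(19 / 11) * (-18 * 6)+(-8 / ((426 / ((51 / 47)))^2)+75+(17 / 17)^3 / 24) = -327797897245 / 2939790216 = -111.50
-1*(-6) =6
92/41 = 2.24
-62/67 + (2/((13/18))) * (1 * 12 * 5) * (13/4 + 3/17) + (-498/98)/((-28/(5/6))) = 23100301977/40630408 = 568.55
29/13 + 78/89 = 3595/1157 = 3.11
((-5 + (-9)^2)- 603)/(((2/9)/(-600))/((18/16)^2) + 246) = -28813725/13450034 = -2.14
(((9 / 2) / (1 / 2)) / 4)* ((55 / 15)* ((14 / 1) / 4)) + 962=7927 / 8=990.88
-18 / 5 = -3.60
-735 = -735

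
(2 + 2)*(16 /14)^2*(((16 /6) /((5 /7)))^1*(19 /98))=19456 /5145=3.78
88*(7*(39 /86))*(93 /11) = 101556 /43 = 2361.77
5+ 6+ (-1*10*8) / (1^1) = -69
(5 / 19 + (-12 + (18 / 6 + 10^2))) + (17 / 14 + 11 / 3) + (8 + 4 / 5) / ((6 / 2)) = 131773 / 1330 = 99.08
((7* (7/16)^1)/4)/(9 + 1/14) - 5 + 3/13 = -247509/52832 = -4.68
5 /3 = 1.67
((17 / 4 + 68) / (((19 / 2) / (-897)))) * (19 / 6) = -21602.75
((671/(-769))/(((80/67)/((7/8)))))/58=-314699/28545280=-0.01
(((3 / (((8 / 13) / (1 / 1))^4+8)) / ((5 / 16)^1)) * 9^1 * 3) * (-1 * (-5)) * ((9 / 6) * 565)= 1307094165 / 9691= 134877.12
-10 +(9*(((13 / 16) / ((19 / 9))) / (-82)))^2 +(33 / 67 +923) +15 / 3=38240727908379 / 41634147328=918.49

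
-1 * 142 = -142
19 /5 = 3.80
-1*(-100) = 100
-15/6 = -5/2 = -2.50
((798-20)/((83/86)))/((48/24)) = 33454/83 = 403.06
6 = 6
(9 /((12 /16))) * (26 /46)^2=2028 /529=3.83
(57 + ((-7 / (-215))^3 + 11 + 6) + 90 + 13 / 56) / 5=32.85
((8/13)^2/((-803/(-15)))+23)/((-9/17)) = -53077757/1221363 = -43.46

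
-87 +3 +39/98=-8193/98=-83.60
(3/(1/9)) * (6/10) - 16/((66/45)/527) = -315309/55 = -5732.89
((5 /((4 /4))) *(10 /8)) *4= 25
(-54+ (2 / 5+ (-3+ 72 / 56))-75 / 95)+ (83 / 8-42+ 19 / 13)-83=-11706521 / 69160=-169.27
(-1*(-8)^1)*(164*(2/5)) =524.80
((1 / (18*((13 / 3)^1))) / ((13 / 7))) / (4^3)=7 / 64896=0.00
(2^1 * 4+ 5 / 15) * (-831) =-6925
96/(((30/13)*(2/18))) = 374.40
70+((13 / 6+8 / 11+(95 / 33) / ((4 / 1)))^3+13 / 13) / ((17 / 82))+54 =258083319 / 724064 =356.44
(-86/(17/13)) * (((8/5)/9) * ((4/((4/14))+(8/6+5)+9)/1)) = -342.95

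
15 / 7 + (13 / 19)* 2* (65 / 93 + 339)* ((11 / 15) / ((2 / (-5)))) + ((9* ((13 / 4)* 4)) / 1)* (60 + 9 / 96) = 7339330573 / 1187424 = 6180.88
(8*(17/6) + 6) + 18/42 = 611/21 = 29.10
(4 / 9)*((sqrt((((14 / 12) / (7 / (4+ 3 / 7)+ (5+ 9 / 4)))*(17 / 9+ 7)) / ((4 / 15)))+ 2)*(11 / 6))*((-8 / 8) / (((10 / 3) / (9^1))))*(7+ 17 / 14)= -74.07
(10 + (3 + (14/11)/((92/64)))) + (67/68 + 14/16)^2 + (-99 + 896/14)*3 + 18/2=-368060123/4679488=-78.65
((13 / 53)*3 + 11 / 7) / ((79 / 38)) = 32528 / 29309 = 1.11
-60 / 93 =-20 / 31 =-0.65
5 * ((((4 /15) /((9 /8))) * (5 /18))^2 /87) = 1280 /5137263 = 0.00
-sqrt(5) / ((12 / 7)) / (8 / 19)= -133 * sqrt(5) / 96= -3.10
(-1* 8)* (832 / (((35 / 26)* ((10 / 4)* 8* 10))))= -21632 / 875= -24.72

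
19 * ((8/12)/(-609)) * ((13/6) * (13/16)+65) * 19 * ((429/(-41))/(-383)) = -11408683/15828624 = -0.72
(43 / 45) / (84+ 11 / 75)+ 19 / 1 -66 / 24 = 1231505 / 75732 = 16.26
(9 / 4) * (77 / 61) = 693 / 244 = 2.84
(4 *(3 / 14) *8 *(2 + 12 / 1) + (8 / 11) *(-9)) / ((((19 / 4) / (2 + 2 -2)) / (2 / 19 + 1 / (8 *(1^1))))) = 34440 / 3971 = 8.67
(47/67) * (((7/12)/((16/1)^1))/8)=329/102912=0.00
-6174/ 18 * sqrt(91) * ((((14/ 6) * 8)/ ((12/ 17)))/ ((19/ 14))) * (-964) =1101732464 * sqrt(91)/ 171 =61461157.13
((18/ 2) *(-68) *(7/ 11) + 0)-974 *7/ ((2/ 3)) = -116781/ 11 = -10616.45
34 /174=17 /87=0.20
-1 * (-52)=52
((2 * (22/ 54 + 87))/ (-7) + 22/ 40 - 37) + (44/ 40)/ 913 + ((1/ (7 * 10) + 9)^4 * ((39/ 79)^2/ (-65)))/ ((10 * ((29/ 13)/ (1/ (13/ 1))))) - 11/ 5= -63.71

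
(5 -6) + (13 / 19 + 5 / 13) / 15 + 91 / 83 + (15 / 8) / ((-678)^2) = 21065072141 / 125653089120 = 0.17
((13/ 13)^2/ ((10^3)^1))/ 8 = 1/ 8000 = 0.00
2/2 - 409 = -408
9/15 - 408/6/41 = -1.06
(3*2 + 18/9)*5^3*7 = 7000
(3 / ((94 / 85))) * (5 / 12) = 425 / 376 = 1.13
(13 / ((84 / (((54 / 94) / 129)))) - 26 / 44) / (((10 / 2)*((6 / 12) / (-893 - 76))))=356003817 / 1556170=228.77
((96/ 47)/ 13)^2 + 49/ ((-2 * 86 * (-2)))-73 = -9353373919/ 128422424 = -72.83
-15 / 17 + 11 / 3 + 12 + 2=856 / 51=16.78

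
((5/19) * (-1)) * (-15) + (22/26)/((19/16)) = 1151/247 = 4.66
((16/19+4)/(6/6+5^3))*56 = 368/171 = 2.15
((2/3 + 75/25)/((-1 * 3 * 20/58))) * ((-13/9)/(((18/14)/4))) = 58058/3645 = 15.93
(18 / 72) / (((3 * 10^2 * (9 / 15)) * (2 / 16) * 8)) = 1 / 720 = 0.00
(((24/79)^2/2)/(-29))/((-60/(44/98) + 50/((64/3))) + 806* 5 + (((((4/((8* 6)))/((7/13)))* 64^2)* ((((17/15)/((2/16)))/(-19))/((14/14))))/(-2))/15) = -9101030400/22355925691674523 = -0.00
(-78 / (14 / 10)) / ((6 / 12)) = -780 / 7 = -111.43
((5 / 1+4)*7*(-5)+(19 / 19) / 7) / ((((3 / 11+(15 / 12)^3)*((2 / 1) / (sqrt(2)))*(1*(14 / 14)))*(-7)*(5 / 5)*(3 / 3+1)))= 387904*sqrt(2) / 76783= 7.14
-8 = -8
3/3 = 1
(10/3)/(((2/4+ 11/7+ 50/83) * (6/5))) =29050/27963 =1.04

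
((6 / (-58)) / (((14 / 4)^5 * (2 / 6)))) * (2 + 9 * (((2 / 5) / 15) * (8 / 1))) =-576 / 248675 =-0.00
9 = 9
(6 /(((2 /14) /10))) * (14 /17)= 345.88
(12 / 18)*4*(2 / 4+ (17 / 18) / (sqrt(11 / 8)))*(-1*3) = -136*sqrt(22) / 99 - 4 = -10.44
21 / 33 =7 / 11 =0.64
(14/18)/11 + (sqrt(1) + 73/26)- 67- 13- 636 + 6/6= -1830427/2574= -711.12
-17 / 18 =-0.94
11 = 11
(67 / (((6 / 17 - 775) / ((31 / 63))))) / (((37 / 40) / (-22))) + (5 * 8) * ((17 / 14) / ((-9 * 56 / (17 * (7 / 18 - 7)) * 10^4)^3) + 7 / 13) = 8371381952766151938749435269 / 371225303247052800000000000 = 22.55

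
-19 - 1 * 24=-43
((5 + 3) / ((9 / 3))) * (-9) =-24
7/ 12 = 0.58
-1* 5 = -5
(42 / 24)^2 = 49 / 16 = 3.06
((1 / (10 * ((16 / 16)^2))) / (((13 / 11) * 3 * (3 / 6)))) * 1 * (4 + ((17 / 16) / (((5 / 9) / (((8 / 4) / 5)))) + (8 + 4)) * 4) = 30283 / 9750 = 3.11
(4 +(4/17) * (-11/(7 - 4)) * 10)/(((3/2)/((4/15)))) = -1888/2295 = -0.82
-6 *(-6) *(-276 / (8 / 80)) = -99360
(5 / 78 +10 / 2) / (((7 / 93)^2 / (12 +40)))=2277570 / 49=46481.02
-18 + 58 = 40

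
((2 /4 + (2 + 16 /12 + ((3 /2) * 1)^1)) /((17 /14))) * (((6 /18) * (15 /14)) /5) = 16 /51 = 0.31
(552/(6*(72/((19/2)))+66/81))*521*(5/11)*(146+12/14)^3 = 400694626876596480/44796829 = 8944709610.51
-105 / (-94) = 105 / 94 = 1.12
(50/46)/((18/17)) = 425/414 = 1.03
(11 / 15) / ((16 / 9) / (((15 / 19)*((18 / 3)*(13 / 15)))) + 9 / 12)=0.62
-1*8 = -8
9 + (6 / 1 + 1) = 16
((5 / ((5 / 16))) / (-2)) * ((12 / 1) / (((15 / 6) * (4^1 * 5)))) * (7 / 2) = -168 / 25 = -6.72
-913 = -913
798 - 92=706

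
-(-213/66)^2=-5041/484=-10.42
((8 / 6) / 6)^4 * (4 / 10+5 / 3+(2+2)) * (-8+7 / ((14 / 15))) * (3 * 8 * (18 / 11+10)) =-745472 / 360855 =-2.07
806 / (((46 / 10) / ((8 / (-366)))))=-16120 / 4209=-3.83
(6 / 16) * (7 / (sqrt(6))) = 7 * sqrt(6) / 16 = 1.07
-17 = -17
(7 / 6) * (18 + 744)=889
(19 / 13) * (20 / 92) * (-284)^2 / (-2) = -3831160 / 299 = -12813.24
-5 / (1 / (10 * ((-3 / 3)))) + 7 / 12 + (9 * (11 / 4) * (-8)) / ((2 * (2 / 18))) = -10085 / 12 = -840.42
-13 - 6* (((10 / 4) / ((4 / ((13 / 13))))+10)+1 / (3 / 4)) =-339 / 4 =-84.75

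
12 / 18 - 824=-2470 / 3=-823.33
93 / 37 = 2.51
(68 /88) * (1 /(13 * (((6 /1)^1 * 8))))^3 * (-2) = -17 /2672676864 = -0.00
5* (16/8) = 10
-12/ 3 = -4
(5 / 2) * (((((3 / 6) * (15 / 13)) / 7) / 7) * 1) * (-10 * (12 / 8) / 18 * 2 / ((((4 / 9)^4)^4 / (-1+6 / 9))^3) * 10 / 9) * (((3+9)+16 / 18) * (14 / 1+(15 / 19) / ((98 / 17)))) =1388049867725085994044883004107439774871962666413125 / 46986024094596922616838459114913792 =29541760437753285.27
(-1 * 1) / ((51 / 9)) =-3 / 17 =-0.18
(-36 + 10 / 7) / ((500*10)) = -121 / 17500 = -0.01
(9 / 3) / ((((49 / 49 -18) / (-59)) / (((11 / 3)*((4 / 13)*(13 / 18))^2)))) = 1.89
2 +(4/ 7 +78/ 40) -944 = -131527/ 140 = -939.48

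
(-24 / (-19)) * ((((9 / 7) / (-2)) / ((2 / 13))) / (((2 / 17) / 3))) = -17901 / 133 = -134.59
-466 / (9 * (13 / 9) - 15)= 233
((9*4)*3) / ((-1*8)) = -27 / 2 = -13.50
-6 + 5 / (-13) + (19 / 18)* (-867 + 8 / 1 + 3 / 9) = -320377 / 351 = -912.75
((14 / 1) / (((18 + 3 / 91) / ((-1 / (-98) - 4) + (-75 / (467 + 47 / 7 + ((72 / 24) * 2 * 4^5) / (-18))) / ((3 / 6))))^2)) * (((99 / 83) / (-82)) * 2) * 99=-448122043388448 / 137709608077069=-3.25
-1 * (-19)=19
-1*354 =-354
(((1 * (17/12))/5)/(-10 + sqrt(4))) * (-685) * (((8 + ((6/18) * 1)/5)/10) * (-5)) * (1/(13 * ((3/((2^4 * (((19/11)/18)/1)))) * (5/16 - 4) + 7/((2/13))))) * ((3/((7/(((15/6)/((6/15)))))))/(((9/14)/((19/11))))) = -46242295/32689683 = -1.41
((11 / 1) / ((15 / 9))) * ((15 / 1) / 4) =99 / 4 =24.75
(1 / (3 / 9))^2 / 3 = 3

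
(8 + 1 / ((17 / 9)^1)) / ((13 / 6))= 870 / 221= 3.94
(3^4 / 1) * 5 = 405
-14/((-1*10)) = 1.40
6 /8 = 3 /4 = 0.75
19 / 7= 2.71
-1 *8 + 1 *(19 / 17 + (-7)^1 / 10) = -1289 / 170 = -7.58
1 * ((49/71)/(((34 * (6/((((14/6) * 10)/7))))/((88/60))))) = 539/32589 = 0.02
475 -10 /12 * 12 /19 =9015 /19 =474.47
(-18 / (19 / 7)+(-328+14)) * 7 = -2244.42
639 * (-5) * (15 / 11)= -47925 / 11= -4356.82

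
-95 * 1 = -95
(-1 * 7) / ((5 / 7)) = -49 / 5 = -9.80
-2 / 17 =-0.12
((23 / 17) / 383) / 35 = 23 / 227885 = 0.00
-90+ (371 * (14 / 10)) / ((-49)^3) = -1080503 / 12005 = -90.00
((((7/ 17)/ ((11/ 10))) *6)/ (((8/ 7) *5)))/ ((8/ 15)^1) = 0.74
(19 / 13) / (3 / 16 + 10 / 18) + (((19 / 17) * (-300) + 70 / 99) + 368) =82826182 / 2341053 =35.38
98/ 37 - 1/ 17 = 1629/ 629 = 2.59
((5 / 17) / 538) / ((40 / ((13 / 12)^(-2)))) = 9 / 772837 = 0.00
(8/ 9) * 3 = 8/ 3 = 2.67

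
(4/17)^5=1024/1419857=0.00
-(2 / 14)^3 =-1 / 343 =-0.00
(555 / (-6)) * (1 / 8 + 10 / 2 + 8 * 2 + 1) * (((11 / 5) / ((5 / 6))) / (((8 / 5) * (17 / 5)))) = -1080585 / 1088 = -993.18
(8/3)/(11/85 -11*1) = -170/693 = -0.25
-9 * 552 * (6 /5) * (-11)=327888 /5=65577.60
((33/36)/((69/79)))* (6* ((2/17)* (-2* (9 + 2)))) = -19118/1173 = -16.30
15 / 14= 1.07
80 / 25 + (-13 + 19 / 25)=-226 / 25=-9.04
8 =8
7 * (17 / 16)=119 / 16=7.44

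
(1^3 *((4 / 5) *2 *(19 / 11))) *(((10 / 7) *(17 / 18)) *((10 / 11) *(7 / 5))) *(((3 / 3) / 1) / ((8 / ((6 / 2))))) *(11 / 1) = 646 / 33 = 19.58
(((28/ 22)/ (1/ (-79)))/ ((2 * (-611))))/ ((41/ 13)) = 553/ 21197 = 0.03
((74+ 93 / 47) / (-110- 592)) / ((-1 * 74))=3571 / 2441556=0.00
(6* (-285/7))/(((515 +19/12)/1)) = -20520/43393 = -0.47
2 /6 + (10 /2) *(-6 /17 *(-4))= 377 /51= 7.39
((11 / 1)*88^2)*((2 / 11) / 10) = 7744 / 5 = 1548.80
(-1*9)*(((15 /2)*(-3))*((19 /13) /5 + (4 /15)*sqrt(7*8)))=1539 /26 + 108*sqrt(14)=463.29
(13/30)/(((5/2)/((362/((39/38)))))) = 13756/225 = 61.14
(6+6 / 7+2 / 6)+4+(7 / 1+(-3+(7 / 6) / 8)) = 5153 / 336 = 15.34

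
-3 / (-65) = 3 / 65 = 0.05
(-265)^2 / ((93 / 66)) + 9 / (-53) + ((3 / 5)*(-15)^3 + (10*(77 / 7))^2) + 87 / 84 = 2756235935 / 46004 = 59912.96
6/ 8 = 3/ 4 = 0.75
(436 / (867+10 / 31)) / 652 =3379 / 4382581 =0.00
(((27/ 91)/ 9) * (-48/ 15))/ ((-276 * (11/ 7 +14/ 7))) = 4/ 37375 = 0.00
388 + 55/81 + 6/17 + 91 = 661004/1377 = 480.03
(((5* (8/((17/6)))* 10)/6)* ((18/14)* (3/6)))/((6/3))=900/119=7.56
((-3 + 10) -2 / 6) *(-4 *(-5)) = 400 / 3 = 133.33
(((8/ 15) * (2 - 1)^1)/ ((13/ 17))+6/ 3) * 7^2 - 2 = 25384/ 195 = 130.17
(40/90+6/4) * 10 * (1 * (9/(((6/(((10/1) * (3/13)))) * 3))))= 875/39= 22.44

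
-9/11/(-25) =9/275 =0.03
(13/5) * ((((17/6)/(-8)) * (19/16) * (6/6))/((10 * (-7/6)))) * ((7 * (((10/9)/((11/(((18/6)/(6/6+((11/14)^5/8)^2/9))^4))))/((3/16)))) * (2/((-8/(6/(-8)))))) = 227504386798098281845150460219725313593235007227609713999872/42407675460463773876021556933229439543647197434564888199255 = 5.36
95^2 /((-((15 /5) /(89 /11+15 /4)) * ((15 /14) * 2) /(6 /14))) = -940405 /132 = -7124.28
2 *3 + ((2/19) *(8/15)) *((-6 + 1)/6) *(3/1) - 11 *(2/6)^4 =8809/1539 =5.72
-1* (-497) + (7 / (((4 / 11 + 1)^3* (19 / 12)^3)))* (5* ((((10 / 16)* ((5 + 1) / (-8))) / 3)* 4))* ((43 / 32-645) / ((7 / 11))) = 369739137 / 137180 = 2695.28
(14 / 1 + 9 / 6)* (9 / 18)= 31 / 4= 7.75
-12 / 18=-2 / 3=-0.67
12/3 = 4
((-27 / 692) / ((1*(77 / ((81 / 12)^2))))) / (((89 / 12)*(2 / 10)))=-295245 / 18969104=-0.02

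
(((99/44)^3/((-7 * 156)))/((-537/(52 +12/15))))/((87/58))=891/1303120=0.00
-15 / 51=-5 / 17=-0.29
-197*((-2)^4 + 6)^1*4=-17336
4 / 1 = 4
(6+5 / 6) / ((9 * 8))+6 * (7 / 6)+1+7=6521 / 432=15.09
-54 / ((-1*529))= 54 / 529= 0.10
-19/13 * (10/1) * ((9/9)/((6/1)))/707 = -95/27573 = -0.00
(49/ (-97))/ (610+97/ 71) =-497/ 601497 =-0.00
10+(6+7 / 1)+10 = 33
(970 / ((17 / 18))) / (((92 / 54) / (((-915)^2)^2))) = 165219911094318750 / 391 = 422557317376774.30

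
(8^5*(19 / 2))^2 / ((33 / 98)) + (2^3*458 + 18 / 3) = 287779081317.52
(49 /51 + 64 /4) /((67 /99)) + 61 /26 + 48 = 75.41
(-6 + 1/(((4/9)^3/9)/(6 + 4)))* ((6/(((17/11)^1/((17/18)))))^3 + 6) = 16230403/288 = 56355.57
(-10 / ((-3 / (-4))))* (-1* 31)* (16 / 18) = 9920 / 27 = 367.41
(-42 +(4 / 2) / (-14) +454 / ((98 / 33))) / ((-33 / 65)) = -352690 / 1617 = -218.11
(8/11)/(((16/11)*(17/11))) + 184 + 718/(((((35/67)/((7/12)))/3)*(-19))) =93232/1615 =57.73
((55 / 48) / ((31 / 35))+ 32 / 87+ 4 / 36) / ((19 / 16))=229475 / 153729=1.49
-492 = -492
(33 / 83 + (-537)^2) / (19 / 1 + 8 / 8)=1196733 / 83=14418.47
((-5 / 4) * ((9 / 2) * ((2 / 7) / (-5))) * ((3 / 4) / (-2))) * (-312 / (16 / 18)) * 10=47385 / 112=423.08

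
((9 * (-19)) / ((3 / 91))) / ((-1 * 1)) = 5187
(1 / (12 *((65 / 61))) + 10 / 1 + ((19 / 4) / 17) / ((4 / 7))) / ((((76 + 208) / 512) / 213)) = 4483864 / 1105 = 4057.80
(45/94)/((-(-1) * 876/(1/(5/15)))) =45/27448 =0.00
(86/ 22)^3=79507/ 1331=59.73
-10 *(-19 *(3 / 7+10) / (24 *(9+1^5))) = 1387 / 168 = 8.26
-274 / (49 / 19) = -5206 / 49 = -106.24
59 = 59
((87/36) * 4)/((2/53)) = 1537/6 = 256.17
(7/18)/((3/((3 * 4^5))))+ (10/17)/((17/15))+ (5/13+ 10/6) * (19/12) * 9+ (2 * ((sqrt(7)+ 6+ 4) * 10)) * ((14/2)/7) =20 * sqrt(7)+ 21233618/33813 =680.89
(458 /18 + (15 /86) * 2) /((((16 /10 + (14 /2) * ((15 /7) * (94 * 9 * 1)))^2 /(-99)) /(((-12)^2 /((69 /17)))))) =-0.00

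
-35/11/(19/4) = -140/209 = -0.67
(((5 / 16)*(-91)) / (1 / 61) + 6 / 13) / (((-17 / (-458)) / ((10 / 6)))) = -413023255 / 5304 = -77870.15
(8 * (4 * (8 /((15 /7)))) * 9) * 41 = 220416 /5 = 44083.20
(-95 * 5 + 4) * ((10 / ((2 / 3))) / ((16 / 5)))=-35325 / 16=-2207.81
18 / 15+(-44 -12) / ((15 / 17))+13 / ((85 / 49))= -13967 / 255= -54.77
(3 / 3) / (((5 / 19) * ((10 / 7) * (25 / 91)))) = 12103 / 1250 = 9.68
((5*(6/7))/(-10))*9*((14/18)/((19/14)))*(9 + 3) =-504/19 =-26.53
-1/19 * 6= -0.32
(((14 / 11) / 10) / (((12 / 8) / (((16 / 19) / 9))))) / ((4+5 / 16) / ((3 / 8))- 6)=448 / 310365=0.00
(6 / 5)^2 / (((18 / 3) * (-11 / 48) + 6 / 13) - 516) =-0.00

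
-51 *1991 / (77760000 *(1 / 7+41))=-236929 / 7464960000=-0.00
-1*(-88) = 88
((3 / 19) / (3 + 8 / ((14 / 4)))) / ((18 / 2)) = 7 / 2109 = 0.00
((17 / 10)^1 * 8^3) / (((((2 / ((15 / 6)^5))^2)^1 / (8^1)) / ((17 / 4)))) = 70556640.62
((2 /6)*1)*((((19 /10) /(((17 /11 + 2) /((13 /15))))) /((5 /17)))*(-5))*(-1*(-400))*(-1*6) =56848 /9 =6316.44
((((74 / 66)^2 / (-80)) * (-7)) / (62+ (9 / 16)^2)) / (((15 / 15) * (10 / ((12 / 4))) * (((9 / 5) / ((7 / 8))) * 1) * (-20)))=-9583 / 744549300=-0.00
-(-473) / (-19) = -473 / 19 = -24.89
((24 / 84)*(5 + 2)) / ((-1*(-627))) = 2 / 627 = 0.00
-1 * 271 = -271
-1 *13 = -13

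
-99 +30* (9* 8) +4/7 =14431/7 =2061.57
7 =7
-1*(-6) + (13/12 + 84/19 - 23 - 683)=-158345/228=-694.50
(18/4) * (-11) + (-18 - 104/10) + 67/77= -59313/770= -77.03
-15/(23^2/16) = -240/529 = -0.45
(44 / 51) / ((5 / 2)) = 88 / 255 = 0.35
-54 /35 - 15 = -579 /35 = -16.54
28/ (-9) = -28/ 9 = -3.11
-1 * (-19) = 19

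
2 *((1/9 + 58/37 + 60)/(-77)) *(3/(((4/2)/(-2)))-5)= 328624/25641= 12.82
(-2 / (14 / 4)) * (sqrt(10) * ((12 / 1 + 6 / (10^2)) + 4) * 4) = -6424 * sqrt(10) / 175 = -116.08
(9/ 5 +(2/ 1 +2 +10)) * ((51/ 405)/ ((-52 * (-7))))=1343/ 245700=0.01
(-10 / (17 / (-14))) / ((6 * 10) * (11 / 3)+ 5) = 28 / 765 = 0.04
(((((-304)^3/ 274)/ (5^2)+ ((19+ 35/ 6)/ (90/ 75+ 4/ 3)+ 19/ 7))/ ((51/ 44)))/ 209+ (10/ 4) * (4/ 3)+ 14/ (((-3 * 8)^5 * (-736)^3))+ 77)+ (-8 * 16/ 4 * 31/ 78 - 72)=-64557796062188210245095563/ 3036111713430695785267200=-21.26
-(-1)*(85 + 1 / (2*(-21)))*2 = 3569 / 21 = 169.95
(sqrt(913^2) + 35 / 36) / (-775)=-32903 / 27900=-1.18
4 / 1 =4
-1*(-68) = 68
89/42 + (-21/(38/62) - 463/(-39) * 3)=3.47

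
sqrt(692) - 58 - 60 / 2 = -88+2 * sqrt(173) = -61.69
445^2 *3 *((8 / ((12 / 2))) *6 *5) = 23763000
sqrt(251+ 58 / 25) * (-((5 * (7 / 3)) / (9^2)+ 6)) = -1493 * sqrt(6333) / 1215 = -97.79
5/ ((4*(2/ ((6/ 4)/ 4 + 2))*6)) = 95/ 384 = 0.25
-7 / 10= -0.70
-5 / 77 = -0.06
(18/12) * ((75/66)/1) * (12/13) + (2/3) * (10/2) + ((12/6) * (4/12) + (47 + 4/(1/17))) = 17242/143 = 120.57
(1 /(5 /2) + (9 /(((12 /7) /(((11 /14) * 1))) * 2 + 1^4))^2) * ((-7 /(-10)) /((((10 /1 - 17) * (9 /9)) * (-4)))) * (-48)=-335802 /87025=-3.86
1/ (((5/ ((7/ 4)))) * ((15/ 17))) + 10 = 3119/ 300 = 10.40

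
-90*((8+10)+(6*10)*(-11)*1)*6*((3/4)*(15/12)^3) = 16250625/32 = 507832.03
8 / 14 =4 / 7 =0.57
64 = 64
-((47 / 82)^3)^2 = -10779215329 / 304006671424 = -0.04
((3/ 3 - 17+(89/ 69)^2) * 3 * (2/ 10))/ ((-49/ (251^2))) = 860026651/ 77763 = 11059.59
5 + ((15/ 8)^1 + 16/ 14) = 449/ 56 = 8.02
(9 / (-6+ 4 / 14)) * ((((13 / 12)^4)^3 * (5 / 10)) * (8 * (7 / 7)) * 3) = -163086595857367 / 3302259425280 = -49.39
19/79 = 0.24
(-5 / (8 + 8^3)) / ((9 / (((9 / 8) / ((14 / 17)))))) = -17 / 11648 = -0.00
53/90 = 0.59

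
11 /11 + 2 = 3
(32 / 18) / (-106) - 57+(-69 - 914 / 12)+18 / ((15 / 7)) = -924347 / 4770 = -193.78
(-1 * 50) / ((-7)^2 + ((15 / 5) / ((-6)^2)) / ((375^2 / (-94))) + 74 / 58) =-1223437500 / 1230186137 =-0.99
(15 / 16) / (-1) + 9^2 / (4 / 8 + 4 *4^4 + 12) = -9501 / 11056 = -0.86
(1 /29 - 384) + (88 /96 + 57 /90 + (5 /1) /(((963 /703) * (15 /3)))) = -213186623 /558540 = -381.69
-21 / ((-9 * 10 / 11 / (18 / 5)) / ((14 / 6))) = 539 / 25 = 21.56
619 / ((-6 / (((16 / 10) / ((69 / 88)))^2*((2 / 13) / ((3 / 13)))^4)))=-2454290432 / 28923075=-84.86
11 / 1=11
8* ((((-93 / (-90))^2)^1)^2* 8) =3694084 / 50625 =72.97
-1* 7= -7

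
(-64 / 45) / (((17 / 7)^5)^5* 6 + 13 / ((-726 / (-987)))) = -0.00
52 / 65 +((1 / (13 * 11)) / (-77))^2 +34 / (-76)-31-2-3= -821172885343 / 23036002990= -35.65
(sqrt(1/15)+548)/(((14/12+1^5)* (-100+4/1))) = -137/52- sqrt(15)/3120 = -2.64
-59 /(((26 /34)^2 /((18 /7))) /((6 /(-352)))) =4.42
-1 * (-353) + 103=456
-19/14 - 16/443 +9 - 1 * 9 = -8641/6202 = -1.39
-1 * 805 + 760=-45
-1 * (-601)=601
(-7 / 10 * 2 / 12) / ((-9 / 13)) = 91 / 540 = 0.17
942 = 942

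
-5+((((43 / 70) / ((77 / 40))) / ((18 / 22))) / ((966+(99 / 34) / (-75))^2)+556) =551.00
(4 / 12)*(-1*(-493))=164.33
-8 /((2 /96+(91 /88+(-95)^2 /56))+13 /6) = -9856 /202519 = -0.05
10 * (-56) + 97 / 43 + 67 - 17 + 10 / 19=-414397 / 817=-507.22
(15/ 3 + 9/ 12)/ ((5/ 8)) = 46/ 5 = 9.20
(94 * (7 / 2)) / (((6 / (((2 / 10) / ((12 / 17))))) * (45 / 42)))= 39151 / 2700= 14.50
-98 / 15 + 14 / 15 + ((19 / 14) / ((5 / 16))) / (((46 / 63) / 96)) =13004 / 23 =565.39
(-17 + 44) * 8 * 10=2160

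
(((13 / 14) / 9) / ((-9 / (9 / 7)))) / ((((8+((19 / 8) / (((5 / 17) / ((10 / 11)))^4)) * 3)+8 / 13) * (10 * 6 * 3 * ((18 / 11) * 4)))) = -27217619 / 1433617057918080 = -0.00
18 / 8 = 9 / 4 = 2.25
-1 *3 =-3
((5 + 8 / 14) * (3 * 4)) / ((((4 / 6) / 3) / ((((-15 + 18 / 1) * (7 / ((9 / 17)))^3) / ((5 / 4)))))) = 25036648 / 15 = 1669109.87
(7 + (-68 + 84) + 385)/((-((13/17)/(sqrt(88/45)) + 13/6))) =-15564384/77389 + 374544 * sqrt(110)/77389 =-150.36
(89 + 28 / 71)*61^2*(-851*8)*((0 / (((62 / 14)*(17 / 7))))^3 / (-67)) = 0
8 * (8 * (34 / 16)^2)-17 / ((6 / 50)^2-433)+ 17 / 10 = 393393481 / 1353080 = 290.74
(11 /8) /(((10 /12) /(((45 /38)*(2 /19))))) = 297 /1444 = 0.21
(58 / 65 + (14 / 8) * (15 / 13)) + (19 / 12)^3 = 772859 / 112320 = 6.88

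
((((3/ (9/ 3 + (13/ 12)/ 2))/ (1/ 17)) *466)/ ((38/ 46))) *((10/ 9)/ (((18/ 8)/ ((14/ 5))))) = 11231.96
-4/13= -0.31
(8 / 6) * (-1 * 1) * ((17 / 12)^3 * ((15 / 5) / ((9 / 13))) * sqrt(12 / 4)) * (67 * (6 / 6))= -4279223 * sqrt(3) / 3888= -1906.34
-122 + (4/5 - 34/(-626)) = -189593/1565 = -121.15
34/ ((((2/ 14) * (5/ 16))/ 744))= 2833152/ 5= 566630.40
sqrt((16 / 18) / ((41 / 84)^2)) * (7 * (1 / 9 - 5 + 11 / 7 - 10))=-46984 * sqrt(2) / 369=-180.07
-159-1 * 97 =-256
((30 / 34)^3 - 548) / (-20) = 2688949 / 98260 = 27.37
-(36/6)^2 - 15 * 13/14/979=-493611/13706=-36.01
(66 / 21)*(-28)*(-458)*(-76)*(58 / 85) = -177660032 / 85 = -2090118.02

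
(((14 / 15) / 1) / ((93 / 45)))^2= 196 / 961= 0.20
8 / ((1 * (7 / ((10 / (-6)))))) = -40 / 21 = -1.90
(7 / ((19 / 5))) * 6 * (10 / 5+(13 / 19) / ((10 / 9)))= 10437 / 361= 28.91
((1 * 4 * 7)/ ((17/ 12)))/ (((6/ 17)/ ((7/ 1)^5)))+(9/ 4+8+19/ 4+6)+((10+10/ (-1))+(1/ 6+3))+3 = 941219.17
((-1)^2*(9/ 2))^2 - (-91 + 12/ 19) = 8407/ 76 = 110.62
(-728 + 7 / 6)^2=528286.69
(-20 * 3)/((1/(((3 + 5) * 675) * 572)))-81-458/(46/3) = -4262546550/23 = -185328110.87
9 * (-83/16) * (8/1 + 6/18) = -6225/16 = -389.06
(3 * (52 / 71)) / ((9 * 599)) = 52 / 127587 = 0.00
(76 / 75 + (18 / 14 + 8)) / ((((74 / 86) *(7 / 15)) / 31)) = 7207531 / 9065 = 795.09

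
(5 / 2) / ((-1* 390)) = -1 / 156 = -0.01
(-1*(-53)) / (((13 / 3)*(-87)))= -53 / 377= -0.14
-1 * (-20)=20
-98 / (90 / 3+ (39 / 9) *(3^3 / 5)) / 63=-0.03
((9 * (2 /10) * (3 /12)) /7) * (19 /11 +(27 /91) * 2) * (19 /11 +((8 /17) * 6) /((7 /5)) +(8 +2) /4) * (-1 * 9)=-3075900561 /366886520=-8.38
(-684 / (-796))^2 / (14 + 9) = 29241 / 910823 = 0.03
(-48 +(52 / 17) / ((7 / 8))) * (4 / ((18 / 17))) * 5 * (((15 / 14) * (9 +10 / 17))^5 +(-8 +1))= -144599151897518565595 / 1503402805737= -96181243.87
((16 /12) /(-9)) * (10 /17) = -40 /459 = -0.09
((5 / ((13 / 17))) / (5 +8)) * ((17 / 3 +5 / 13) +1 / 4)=83555 / 26364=3.17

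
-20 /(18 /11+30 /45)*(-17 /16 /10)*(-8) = -561 /76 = -7.38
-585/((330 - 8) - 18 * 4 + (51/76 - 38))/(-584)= 11115/2359798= 0.00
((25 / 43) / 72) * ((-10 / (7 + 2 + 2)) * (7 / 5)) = -175 / 17028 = -0.01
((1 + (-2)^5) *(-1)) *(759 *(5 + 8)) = 305877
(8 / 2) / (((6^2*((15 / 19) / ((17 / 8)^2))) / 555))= 203167 / 576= 352.72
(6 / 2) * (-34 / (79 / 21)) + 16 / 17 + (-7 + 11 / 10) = -430737 / 13430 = -32.07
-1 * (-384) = 384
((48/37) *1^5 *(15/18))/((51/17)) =40/111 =0.36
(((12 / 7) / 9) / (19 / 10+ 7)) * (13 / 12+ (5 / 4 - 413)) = -7040 / 801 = -8.79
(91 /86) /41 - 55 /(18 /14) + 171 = 4069823 /31734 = 128.25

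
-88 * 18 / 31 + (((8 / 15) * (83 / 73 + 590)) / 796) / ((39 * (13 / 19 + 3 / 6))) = -605656799132 / 11855121525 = -51.09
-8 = -8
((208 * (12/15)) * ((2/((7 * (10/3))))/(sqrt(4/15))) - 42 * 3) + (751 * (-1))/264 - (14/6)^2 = -106.67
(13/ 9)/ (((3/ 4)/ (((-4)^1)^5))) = -53248/ 27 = -1972.15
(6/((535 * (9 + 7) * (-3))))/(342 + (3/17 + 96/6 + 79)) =-17/31808960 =-0.00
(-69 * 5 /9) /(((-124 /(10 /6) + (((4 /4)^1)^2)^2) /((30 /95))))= 1150 /6973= 0.16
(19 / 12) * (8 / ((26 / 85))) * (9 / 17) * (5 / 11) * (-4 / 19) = -300 / 143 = -2.10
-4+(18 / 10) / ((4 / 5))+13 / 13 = -3 / 4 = -0.75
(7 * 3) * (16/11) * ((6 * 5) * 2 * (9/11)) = 181440/121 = 1499.50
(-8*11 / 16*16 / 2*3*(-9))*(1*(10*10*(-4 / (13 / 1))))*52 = -1900800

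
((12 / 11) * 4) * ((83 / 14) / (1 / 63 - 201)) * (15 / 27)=-4980 / 69641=-0.07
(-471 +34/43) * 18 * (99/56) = -18015129/1204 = -14962.73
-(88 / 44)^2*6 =-24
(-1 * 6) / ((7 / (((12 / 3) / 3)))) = -1.14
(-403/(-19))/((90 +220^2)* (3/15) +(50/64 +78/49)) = 631904/288993515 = 0.00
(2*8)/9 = 16/9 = 1.78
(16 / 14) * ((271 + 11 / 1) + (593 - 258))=4936 / 7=705.14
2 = 2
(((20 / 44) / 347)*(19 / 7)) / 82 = 95 / 2190958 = 0.00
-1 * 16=-16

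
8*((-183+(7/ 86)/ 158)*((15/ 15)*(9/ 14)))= -22379373/ 23779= -941.14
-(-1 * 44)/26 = 22/13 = 1.69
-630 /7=-90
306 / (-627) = -102 / 209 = -0.49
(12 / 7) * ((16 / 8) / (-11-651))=-12 / 2317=-0.01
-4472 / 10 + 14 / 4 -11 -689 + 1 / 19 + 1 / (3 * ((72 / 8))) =-5866721 / 5130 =-1143.61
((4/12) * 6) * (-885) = -1770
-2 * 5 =-10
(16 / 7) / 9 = 16 / 63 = 0.25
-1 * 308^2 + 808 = -94056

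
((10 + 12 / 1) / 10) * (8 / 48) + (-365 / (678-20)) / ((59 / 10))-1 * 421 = -245002159 / 582330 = -420.73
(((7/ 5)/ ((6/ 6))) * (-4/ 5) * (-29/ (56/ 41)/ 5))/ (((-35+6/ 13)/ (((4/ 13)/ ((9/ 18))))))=-4756/ 56125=-0.08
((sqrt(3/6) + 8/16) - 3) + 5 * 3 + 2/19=sqrt(2)/2 + 479/38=13.31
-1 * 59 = -59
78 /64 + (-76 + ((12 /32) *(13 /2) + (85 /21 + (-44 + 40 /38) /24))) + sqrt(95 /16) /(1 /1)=-894853 /12768 + sqrt(95) /4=-67.65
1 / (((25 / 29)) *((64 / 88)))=319 / 200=1.60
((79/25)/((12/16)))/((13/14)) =4424/975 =4.54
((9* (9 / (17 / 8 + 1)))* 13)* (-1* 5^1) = -8424 / 5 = -1684.80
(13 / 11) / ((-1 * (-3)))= 13 / 33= 0.39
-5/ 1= -5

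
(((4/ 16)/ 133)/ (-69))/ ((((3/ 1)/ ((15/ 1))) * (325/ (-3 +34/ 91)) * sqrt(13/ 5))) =239 * sqrt(65)/ 2822661660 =0.00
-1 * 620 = -620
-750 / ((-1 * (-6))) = -125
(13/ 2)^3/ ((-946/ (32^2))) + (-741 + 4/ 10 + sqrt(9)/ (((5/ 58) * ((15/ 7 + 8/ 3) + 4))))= -452365073/ 437525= -1033.92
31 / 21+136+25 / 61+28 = 212500 / 1281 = 165.89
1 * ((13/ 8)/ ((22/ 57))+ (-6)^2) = 7077/ 176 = 40.21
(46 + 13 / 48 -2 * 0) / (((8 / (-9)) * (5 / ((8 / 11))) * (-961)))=6663 / 845680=0.01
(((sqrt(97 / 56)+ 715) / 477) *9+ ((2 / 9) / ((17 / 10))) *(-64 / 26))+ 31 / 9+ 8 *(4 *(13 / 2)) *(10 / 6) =sqrt(1358) / 1484+ 38295878 / 105417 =363.30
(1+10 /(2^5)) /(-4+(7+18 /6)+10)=21 /256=0.08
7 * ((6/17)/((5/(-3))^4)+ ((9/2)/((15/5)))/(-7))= -25071/21250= -1.18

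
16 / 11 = 1.45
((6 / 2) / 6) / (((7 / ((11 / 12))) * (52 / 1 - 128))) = -11 / 12768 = -0.00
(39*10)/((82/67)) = 13065/41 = 318.66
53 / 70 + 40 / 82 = 3573 / 2870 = 1.24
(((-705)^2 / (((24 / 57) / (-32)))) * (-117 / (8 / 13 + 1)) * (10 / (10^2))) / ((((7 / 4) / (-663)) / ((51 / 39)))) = -6641694179640 / 49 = -135544779176.33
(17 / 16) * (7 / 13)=119 / 208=0.57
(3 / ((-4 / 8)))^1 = -6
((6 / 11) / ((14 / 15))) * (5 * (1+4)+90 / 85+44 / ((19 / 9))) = 681705 / 24871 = 27.41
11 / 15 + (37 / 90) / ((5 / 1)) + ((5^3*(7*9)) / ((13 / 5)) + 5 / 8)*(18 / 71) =638684107 / 830700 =768.85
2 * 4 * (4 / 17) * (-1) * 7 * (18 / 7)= -576 / 17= -33.88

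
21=21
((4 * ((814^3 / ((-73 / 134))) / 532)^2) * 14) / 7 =2611716485577423559808 / 94264681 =27706204040274.89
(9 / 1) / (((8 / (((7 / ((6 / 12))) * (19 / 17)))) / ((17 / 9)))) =133 / 4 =33.25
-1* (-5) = 5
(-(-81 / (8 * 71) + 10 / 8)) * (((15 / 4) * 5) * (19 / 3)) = -298775 / 2272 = -131.50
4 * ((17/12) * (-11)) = -187/3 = -62.33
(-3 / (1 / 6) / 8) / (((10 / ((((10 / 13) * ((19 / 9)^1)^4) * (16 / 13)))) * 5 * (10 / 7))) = -1824494 / 3080025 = -0.59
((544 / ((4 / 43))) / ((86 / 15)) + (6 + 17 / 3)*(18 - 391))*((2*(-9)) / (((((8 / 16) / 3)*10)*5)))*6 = 215892 / 5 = 43178.40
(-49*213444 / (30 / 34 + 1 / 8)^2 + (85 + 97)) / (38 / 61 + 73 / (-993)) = -11717346215245314 / 624651089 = -18758225.87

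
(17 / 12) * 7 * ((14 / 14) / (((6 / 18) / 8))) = 238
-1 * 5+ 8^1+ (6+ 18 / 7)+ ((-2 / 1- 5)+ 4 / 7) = 36 / 7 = 5.14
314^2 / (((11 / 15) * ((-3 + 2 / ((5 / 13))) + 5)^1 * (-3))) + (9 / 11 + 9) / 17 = -10474853 / 1683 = -6223.92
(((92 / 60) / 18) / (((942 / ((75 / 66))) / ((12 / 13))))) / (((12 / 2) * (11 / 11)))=115 / 7274124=0.00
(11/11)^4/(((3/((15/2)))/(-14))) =-35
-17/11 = -1.55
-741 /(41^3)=-741 /68921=-0.01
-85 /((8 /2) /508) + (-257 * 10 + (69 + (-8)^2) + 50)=-13182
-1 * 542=-542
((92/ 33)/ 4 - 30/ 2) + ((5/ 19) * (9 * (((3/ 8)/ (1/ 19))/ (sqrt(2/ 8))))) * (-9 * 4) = -40567/ 33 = -1229.30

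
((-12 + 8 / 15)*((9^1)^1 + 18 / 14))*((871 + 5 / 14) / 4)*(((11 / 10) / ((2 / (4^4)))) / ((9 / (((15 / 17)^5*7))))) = -14956169184000 / 9938999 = -1504796.33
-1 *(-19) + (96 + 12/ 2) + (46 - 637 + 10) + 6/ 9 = -1378/ 3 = -459.33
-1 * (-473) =473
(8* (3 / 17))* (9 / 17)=0.75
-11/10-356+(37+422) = 1019/10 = 101.90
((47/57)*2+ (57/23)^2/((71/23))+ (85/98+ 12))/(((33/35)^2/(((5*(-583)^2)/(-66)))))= -52867926007375/110580228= -478095.65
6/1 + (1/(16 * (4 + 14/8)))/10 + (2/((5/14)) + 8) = 18033/920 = 19.60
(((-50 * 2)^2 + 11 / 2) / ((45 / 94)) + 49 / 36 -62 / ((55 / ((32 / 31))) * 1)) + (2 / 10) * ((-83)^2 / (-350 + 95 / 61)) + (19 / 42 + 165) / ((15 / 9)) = 2061756752779 / 98198100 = 20995.89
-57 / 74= -0.77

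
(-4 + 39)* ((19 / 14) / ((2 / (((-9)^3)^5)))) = -19559657548991655 / 4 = -4889914387247913.75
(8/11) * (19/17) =0.81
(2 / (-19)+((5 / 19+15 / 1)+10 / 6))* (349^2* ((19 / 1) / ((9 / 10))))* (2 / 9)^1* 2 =4672286360 / 243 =19227515.88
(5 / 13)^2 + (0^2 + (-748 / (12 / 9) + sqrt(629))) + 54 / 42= -661967 / 1183 + sqrt(629)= -534.49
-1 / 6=-0.17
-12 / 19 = -0.63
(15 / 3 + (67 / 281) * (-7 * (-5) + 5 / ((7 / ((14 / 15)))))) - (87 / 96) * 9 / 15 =1748099 / 134880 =12.96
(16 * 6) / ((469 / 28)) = 384 / 67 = 5.73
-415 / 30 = -83 / 6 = -13.83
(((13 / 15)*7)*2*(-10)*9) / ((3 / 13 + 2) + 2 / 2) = -338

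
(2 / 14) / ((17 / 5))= 0.04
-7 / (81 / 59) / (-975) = 413 / 78975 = 0.01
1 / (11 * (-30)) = -1 / 330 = -0.00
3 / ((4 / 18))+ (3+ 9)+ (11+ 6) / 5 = 289 / 10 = 28.90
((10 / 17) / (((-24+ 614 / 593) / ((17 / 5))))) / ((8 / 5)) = -0.05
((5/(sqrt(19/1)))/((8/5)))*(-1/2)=-25*sqrt(19)/304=-0.36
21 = 21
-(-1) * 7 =7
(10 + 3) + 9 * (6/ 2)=40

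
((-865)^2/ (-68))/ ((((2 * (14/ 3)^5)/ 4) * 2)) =-181818675/ 36572032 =-4.97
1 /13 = 0.08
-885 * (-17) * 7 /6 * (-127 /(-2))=4458335 /4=1114583.75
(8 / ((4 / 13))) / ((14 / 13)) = 169 / 7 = 24.14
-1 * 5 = -5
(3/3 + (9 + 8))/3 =6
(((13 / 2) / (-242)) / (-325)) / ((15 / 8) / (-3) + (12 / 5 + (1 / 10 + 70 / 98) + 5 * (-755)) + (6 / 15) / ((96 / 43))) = -84 / 3834096145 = -0.00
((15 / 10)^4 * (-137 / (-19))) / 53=11097 / 16112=0.69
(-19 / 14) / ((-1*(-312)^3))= -19 / 425198592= -0.00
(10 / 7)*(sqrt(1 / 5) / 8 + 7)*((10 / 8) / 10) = sqrt(5) / 224 + 5 / 4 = 1.26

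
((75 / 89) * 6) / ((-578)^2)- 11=-11.00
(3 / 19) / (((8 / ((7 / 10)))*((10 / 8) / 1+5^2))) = 1 / 1900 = 0.00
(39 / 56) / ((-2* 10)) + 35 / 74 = 0.44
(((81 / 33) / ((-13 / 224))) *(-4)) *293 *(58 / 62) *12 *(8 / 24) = 822237696 / 4433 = 185481.10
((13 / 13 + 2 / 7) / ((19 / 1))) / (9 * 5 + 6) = 3 / 2261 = 0.00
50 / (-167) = -50 / 167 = -0.30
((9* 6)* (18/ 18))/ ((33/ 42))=756/ 11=68.73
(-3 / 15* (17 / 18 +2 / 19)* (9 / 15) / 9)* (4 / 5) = -718 / 64125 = -0.01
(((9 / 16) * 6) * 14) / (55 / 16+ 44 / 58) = 7308 / 649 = 11.26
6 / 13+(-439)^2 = 2505379 / 13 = 192721.46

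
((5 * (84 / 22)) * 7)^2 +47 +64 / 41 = 88837811 / 4961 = 17907.24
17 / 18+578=10421 / 18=578.94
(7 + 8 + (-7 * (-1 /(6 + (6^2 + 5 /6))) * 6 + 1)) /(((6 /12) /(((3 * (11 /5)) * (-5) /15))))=-96008 /1285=-74.71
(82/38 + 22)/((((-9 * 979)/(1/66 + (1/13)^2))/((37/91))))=-147815/6293425138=-0.00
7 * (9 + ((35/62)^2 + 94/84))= 842575/11532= 73.06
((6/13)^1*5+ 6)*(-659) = -71172/13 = -5474.77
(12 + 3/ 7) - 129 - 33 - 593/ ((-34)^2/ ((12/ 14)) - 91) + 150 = -0.04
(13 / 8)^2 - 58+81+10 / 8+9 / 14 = 12335 / 448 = 27.53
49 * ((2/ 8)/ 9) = 49/ 36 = 1.36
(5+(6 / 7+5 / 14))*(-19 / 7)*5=-8265 / 98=-84.34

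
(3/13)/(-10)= -0.02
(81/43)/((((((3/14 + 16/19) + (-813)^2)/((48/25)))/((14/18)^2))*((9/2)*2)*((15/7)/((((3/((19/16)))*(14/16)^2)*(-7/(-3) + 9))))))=32000528/8505197443125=0.00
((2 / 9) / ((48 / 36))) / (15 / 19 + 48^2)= 19 / 262746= 0.00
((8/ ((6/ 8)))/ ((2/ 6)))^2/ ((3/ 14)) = 14336/ 3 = 4778.67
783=783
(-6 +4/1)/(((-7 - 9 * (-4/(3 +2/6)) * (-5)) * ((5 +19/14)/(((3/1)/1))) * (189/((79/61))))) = 316/2980521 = 0.00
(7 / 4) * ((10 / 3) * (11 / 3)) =385 / 18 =21.39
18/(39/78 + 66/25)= 900/157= 5.73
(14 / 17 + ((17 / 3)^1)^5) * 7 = 168986797 / 4131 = 40907.00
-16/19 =-0.84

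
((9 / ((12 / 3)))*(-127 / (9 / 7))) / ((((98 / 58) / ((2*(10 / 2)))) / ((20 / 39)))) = -184150 / 273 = -674.54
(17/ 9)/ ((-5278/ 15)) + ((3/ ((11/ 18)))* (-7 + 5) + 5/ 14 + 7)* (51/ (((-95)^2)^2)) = -38089097737/ 7093290579375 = -0.01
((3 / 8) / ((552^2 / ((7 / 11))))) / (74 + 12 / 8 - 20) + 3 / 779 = 1488179789 / 386429269248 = 0.00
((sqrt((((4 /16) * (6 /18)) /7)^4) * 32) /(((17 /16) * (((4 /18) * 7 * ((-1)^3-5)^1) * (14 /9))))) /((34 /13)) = -0.00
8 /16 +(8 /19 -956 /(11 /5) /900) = 8243 /18810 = 0.44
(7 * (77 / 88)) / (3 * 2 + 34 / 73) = 3577 / 3776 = 0.95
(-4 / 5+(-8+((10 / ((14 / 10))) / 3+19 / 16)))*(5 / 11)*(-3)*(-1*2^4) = -799 / 7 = -114.14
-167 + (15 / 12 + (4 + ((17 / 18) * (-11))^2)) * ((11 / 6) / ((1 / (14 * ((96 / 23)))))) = 22277599 / 1863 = 11957.92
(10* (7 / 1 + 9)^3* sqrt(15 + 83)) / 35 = 8192* sqrt(2) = 11585.24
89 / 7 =12.71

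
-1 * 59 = -59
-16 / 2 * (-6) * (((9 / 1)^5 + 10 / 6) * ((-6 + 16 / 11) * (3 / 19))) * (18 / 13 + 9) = -21125229.30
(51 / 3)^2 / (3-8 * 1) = -289 / 5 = -57.80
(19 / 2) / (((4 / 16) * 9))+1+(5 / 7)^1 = 374 / 63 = 5.94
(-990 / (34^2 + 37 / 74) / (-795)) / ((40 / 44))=242 / 204315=0.00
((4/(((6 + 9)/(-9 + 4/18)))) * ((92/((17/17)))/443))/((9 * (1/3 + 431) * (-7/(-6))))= -29072/270856845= -0.00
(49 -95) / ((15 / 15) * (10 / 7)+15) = -2.80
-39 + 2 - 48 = -85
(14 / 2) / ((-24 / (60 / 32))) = -35 / 64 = -0.55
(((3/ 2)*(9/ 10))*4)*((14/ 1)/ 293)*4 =1.03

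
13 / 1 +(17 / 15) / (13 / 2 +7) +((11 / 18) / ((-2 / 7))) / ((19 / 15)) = 11.40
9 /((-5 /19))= -171 /5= -34.20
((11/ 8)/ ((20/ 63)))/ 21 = 33/ 160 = 0.21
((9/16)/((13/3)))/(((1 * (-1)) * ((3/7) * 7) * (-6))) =3/416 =0.01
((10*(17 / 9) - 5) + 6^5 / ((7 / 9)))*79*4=199310996 / 63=3163666.60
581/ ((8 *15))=581/ 120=4.84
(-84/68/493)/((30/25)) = -35/16762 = -0.00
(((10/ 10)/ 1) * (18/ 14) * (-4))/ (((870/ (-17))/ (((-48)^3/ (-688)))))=16.15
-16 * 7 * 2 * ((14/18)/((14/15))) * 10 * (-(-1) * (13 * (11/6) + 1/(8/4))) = -408800/9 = -45422.22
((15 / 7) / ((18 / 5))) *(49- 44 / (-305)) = 74945 / 2562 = 29.25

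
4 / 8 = 1 / 2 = 0.50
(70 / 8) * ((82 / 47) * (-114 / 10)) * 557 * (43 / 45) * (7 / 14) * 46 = -3003910469 / 1410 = -2130432.96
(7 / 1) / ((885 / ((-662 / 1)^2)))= 3067708 / 885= 3466.34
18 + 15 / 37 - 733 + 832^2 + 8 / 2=25585996 / 37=691513.41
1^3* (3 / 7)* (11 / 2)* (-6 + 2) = -66 / 7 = -9.43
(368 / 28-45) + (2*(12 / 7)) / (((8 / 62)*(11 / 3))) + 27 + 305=23669 / 77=307.39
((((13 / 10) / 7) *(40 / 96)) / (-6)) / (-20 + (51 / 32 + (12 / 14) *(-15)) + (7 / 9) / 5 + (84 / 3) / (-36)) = 130 / 321407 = 0.00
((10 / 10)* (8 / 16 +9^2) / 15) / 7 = 163 / 210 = 0.78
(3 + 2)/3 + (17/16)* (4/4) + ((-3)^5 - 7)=-11869/48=-247.27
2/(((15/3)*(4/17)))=17/10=1.70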